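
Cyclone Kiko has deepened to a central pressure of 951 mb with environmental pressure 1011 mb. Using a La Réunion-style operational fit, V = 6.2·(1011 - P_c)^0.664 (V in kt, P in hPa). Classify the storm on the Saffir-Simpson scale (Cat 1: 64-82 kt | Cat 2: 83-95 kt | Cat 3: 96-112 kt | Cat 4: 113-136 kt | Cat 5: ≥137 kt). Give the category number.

2

ΔP = 1011 − 951 = 60 mb.
V ≈ 6.2 × 60^0.664 = 6.2 × 15.16 ≈ 94 kt.
94 kt falls in the Category 2 band.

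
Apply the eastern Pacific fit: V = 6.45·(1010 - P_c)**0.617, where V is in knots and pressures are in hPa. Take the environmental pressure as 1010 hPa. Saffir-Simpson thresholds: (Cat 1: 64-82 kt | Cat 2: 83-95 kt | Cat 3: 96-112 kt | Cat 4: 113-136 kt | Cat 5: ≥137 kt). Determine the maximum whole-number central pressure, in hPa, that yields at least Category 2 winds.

Category 2 begins at V = 83 kt.
Required ΔP = (83/6.45)^(1/0.617) = 12.868^1.621 ≈ 62.84 hPa.
P_c ≤ 1010 − 62.84 = 947.16, so the highest integer P_c is 947 hPa.

947 hPa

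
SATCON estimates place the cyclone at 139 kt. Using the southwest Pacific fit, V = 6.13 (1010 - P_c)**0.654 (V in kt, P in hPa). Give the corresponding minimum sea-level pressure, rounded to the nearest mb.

892 mb

ΔP = (V / 6.13)^(1/0.654) = (139/6.13)^1.529.
139/6.13 = 22.675; 22.675^1.529 ≈ 118.23 mb.
P_c = 1010 − 118.23 = 891.77 ≈ 892 mb.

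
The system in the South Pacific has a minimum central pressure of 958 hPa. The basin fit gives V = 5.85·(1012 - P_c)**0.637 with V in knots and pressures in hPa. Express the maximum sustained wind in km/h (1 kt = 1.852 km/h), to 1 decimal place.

ΔP = 1012 − 958 = 54 hPa.
V ≈ 5.85 × 54^0.637 = 5.85 × 12.692 ≈ 74.249 kt.
74.249 × 1.852 ≈ 137.51 km/h → 137.5 km/h.

137.5 km/h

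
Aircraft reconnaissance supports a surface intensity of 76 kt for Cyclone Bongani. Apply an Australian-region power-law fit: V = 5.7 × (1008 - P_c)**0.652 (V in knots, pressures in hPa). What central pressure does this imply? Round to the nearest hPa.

ΔP = (V / 5.7)^(1/0.652) = (76/5.7)^1.534.
76/5.7 = 13.333; 13.333^1.534 ≈ 53.13 hPa.
P_c = 1008 − 53.13 = 954.87 ≈ 955 hPa.

955 hPa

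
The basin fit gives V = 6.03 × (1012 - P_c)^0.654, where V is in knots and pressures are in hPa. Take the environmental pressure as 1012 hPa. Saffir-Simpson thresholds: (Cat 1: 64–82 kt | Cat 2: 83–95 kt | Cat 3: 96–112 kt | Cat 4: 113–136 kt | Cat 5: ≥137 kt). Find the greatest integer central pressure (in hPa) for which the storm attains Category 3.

Category 3 begins at V = 96 kt.
Required ΔP = (96/6.03)^(1/0.654) = 15.920^1.529 ≈ 68.84 hPa.
P_c ≤ 1012 − 68.84 = 943.16, so the highest integer P_c is 943 hPa.

943 hPa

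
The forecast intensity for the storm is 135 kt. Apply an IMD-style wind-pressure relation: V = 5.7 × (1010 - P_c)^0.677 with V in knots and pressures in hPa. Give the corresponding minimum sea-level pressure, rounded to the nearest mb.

ΔP = (V / 5.7)^(1/0.677) = (135/5.7)^1.477.
135/5.7 = 23.684; 23.684^1.477 ≈ 107.21 mb.
P_c = 1010 − 107.21 = 902.79 ≈ 903 mb.

903 mb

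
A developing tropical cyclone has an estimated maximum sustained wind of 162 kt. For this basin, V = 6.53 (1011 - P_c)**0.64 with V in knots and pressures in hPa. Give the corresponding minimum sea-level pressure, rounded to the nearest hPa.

ΔP = (V / 6.53)^(1/0.64) = (162/6.53)^1.562.
162/6.53 = 24.809; 24.809^1.562 ≈ 151.03 hPa.
P_c = 1011 − 151.03 = 859.97 ≈ 860 hPa.

860 hPa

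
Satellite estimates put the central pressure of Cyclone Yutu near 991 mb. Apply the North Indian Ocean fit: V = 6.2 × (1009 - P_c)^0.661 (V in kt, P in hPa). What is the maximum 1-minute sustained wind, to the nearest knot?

42 kt

ΔP = 1009 − 991 = 18 mb.
18^0.661 ≈ 6.757.
V ≈ 6.2 × 6.757 ≈ 41.9 kt.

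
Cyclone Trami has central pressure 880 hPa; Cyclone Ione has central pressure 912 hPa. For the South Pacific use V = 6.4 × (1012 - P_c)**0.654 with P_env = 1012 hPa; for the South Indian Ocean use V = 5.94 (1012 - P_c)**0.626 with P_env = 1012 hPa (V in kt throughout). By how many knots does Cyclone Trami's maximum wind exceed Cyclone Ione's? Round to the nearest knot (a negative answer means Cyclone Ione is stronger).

Cyclone Trami: ΔP = 132; V ≈ 6.4 × 132^0.654 ≈ 155.97 kt.
Cyclone Ione: ΔP = 100; V ≈ 5.94 × 100^0.626 ≈ 106.12 kt.
Difference ≈ 155.97 − 106.12 = 49.85 → 50 kt.

50 kt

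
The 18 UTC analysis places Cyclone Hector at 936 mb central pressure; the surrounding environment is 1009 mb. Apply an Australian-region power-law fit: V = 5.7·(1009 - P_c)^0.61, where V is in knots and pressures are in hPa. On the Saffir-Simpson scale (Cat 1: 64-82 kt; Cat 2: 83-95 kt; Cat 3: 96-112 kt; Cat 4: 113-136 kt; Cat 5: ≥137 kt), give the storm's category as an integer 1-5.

1

ΔP = 1009 − 936 = 73 mb.
V ≈ 5.7 × 73^0.61 = 5.7 × 13.70 ≈ 78 kt.
78 kt falls in the Category 1 band.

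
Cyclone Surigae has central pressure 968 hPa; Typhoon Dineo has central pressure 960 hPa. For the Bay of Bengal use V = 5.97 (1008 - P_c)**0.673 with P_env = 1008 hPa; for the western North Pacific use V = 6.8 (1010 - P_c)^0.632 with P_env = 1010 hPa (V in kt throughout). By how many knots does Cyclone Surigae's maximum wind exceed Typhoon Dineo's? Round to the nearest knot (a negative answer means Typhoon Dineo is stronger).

Cyclone Surigae: ΔP = 40; V ≈ 5.97 × 40^0.673 ≈ 71.48 kt.
Typhoon Dineo: ΔP = 50; V ≈ 6.8 × 50^0.632 ≈ 80.59 kt.
Difference ≈ 71.48 − 80.59 = -9.11 → -9 kt.

-9 kt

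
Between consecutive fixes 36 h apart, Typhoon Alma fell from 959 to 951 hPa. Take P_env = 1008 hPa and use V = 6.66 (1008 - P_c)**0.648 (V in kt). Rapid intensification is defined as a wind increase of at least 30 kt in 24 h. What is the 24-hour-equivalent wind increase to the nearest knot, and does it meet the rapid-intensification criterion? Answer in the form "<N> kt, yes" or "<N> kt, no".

V₁: ΔP = 49, V ≈ 6.66 × 49^0.648 ≈ 82.93 kt.
V₂: ΔP = 57, V ≈ 6.66 × 57^0.648 ≈ 91.47 kt.
ΔV over 36 h = 8.54 kt → 24 h equivalent = 8.54 × 24/36 ≈ 5.69 kt.
6 kt < 30 kt ⇒ not rapid intensification.

6 kt, no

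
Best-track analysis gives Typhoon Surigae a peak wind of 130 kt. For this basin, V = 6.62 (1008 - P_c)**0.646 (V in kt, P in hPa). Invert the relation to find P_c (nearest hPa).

ΔP = (V / 6.62)^(1/0.646) = (130/6.62)^1.548.
130/6.62 = 19.637; 19.637^1.548 ≈ 100.39 hPa.
P_c = 1008 − 100.39 = 907.61 ≈ 908 hPa.

908 hPa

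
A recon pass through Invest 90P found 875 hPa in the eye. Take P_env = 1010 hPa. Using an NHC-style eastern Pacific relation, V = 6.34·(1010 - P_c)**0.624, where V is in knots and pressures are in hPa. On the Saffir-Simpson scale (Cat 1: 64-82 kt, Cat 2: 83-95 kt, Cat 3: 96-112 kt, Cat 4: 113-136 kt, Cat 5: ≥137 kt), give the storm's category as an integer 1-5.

ΔP = 1010 − 875 = 135 hPa.
V ≈ 6.34 × 135^0.624 = 6.34 × 21.35 ≈ 135 kt.
135 kt falls in the Category 4 band.

4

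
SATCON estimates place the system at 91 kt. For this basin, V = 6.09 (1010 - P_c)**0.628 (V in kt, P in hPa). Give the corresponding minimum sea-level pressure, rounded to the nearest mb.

ΔP = (V / 6.09)^(1/0.628) = (91/6.09)^1.592.
91/6.09 = 14.943; 14.943^1.592 ≈ 74.15 mb.
P_c = 1010 − 74.15 = 935.85 ≈ 936 mb.

936 mb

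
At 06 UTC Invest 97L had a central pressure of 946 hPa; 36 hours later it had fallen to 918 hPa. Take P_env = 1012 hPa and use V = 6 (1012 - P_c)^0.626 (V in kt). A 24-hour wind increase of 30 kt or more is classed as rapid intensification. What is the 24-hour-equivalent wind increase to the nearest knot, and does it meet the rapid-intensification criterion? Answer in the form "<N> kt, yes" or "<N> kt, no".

V₁: ΔP = 66, V ≈ 6 × 66^0.626 ≈ 82.64 kt.
V₂: ΔP = 94, V ≈ 6 × 94^0.626 ≈ 103.12 kt.
ΔV over 36 h = 20.48 kt → 24 h equivalent = 20.48 × 24/36 ≈ 13.65 kt.
14 kt < 30 kt ⇒ not rapid intensification.

14 kt, no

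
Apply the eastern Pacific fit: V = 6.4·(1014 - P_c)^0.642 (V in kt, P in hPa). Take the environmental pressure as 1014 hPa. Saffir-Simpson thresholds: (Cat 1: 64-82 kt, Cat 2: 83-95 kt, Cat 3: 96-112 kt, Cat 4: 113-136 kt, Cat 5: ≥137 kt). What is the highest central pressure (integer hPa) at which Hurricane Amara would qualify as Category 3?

946 hPa

Category 3 begins at V = 96 kt.
Required ΔP = (96/6.4)^(1/0.642) = 15.000^1.558 ≈ 67.91 hPa.
P_c ≤ 1014 − 67.91 = 946.09, so the highest integer P_c is 946 hPa.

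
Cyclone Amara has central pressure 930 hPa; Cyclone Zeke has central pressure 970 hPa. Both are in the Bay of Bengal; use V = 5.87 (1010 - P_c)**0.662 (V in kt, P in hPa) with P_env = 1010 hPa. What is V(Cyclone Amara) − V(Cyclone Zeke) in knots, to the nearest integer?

39 kt

Cyclone Amara: ΔP = 80; V ≈ 5.87 × 80^0.662 ≈ 106.78 kt.
Cyclone Zeke: ΔP = 40; V ≈ 5.87 × 40^0.662 ≈ 67.48 kt.
Difference ≈ 106.78 − 67.48 = 39.30 → 39 kt.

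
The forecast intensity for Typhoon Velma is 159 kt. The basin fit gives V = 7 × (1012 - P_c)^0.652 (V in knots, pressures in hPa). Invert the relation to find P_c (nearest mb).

ΔP = (V / 7)^(1/0.652) = (159/7)^1.534.
159/7 = 22.714; 22.714^1.534 ≈ 120.29 mb.
P_c = 1012 − 120.29 = 891.71 ≈ 892 mb.

892 mb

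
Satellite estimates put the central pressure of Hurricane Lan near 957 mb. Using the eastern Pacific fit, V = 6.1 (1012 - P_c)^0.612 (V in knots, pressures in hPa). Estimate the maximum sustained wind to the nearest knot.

ΔP = 1012 − 957 = 55 mb.
55^0.612 ≈ 11.617.
V ≈ 6.1 × 11.617 ≈ 70.9 kt.

71 kt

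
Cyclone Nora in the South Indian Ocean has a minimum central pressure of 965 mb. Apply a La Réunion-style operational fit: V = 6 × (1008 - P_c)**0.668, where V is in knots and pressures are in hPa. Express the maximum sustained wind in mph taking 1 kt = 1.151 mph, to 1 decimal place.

ΔP = 1008 − 965 = 43 mb.
V ≈ 6 × 43^0.668 = 6 × 12.336 ≈ 74.013 kt.
74.013 × 1.151 ≈ 85.19 mph → 85.2 mph.

85.2 mph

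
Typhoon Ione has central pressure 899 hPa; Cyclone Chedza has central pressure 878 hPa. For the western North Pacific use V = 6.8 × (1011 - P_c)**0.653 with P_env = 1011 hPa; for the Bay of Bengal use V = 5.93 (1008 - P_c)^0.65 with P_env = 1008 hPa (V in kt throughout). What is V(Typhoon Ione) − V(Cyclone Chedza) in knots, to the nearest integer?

8 kt

Typhoon Ione: ΔP = 112; V ≈ 6.8 × 112^0.653 ≈ 148.13 kt.
Cyclone Chedza: ΔP = 130; V ≈ 5.93 × 130^0.65 ≈ 140.32 kt.
Difference ≈ 148.13 − 140.32 = 7.81 → 8 kt.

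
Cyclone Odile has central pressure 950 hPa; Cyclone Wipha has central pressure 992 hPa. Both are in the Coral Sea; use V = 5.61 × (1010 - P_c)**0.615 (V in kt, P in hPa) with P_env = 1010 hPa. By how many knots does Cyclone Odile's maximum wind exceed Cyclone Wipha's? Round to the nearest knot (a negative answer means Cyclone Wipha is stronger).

Cyclone Odile: ΔP = 60; V ≈ 5.61 × 60^0.615 ≈ 69.59 kt.
Cyclone Wipha: ΔP = 18; V ≈ 5.61 × 18^0.615 ≈ 33.19 kt.
Difference ≈ 69.59 − 33.19 = 36.40 → 36 kt.

36 kt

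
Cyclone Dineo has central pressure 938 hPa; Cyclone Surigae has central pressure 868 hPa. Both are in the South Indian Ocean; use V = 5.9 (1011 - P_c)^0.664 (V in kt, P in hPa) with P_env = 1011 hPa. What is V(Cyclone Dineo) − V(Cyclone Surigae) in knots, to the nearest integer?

Cyclone Dineo: ΔP = 73; V ≈ 5.9 × 73^0.664 ≈ 101.88 kt.
Cyclone Surigae: ΔP = 143; V ≈ 5.9 × 143^0.664 ≈ 159.22 kt.
Difference ≈ 101.88 − 159.22 = -57.34 → -57 kt.

-57 kt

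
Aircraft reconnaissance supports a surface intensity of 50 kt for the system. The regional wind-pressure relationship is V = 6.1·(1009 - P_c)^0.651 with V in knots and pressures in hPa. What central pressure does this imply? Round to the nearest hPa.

ΔP = (V / 6.1)^(1/0.651) = (50/6.1)^1.536.
50/6.1 = 8.197; 8.197^1.536 ≈ 25.32 hPa.
P_c = 1009 − 25.32 = 983.68 ≈ 984 hPa.

984 hPa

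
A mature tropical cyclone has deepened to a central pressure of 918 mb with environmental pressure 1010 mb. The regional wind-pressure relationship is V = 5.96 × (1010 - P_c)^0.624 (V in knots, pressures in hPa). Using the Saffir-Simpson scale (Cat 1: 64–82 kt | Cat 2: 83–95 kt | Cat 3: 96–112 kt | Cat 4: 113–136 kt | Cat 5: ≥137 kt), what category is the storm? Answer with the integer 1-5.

ΔP = 1010 − 918 = 92 mb.
V ≈ 5.96 × 92^0.624 = 5.96 × 16.80 ≈ 100 kt.
100 kt falls in the Category 3 band.

3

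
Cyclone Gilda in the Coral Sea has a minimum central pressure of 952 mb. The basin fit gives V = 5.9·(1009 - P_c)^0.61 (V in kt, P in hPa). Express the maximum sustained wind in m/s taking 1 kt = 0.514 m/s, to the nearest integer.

ΔP = 1009 − 952 = 57 mb.
V ≈ 5.9 × 57^0.61 = 5.9 × 11.778 ≈ 69.492 kt.
69.492 × 0.514 ≈ 35.72 m/s → 36 m/s.

36 m/s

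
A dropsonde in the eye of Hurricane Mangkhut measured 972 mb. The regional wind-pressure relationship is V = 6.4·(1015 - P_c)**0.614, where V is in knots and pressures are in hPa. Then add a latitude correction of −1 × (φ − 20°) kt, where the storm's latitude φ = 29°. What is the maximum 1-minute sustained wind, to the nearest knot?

ΔP = 1015 − 972 = 43 mb.
43^0.614 ≈ 10.068.
V ≈ 6.4 × 10.068 ≈ 64.4 kt.
Latitude correction: −1 × (29 − 20) = -9 kt.
Corrected V ≈ 55.4 kt → 55 kt.

55 kt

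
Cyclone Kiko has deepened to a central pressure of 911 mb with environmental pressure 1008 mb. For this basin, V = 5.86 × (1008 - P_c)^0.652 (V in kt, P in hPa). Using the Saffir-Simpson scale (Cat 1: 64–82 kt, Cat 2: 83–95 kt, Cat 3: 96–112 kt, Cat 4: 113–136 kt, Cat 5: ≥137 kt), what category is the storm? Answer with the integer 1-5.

4

ΔP = 1008 − 911 = 97 mb.
V ≈ 5.86 × 97^0.652 = 5.86 × 19.74 ≈ 116 kt.
116 kt falls in the Category 4 band.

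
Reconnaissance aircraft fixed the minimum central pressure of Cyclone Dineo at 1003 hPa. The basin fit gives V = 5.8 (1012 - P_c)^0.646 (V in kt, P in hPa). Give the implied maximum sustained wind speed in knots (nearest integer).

24 kt

ΔP = 1012 − 1003 = 9 hPa.
9^0.646 ≈ 4.135.
V ≈ 5.8 × 4.135 ≈ 24.0 kt.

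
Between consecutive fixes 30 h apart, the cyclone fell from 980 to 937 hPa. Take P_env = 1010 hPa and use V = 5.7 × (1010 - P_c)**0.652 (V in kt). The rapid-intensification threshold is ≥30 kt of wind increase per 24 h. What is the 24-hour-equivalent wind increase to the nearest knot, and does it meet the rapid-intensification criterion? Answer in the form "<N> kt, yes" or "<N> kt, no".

V₁: ΔP = 30, V ≈ 5.7 × 30^0.652 ≈ 52.35 kt.
V₂: ΔP = 73, V ≈ 5.7 × 73^0.652 ≈ 93.49 kt.
ΔV over 30 h = 41.14 kt → 24 h equivalent = 41.14 × 24/30 ≈ 32.91 kt.
33 kt ≥ 30 kt ⇒ rapid intensification.

33 kt, yes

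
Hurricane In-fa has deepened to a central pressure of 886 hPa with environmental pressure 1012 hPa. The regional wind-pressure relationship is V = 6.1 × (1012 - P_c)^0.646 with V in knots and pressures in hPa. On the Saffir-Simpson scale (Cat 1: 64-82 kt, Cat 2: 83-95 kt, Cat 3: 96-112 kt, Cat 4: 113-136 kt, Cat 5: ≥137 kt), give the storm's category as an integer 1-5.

5

ΔP = 1012 − 886 = 126 hPa.
V ≈ 6.1 × 126^0.646 = 6.1 × 22.74 ≈ 139 kt.
139 kt falls in the Category 5 band.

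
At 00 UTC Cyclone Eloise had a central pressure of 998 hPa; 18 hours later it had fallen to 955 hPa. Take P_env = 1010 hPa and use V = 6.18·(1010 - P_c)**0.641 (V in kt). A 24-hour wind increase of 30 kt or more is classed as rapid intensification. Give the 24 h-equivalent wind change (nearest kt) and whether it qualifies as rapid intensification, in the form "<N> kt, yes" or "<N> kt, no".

V₁: ΔP = 12, V ≈ 6.18 × 12^0.641 ≈ 30.39 kt.
V₂: ΔP = 55, V ≈ 6.18 × 55^0.641 ≈ 80.64 kt.
ΔV over 18 h = 50.25 kt → 24 h equivalent = 50.25 × 24/18 ≈ 67.00 kt.
67 kt ≥ 30 kt ⇒ rapid intensification.

67 kt, yes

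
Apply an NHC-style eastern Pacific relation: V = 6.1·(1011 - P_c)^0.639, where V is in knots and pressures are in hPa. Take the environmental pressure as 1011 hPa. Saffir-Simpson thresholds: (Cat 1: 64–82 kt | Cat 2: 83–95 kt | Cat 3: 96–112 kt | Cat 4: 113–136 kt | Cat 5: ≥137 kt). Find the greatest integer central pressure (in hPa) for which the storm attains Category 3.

Category 3 begins at V = 96 kt.
Required ΔP = (96/6.1)^(1/0.639) = 15.738^1.565 ≈ 74.67 hPa.
P_c ≤ 1011 − 74.67 = 936.33, so the highest integer P_c is 936 hPa.

936 hPa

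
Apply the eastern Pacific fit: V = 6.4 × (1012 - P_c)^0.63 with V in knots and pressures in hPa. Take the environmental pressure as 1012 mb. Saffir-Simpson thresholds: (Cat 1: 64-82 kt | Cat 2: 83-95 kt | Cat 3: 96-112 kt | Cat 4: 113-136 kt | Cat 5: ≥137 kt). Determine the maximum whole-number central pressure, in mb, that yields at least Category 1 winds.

973 mb

Category 1 begins at V = 64 kt.
Required ΔP = (64/6.4)^(1/0.63) = 10.000^1.587 ≈ 38.66 mb.
P_c ≤ 1012 − 38.66 = 973.34, so the highest integer P_c is 973 mb.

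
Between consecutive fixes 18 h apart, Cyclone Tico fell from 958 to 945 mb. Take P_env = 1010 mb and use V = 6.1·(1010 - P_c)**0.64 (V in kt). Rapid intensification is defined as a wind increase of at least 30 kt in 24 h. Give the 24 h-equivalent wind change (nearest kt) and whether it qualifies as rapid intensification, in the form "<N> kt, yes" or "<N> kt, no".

16 kt, no

V₁: ΔP = 52, V ≈ 6.1 × 52^0.64 ≈ 76.48 kt.
V₂: ΔP = 65, V ≈ 6.1 × 65^0.64 ≈ 88.23 kt.
ΔV over 18 h = 11.75 kt → 24 h equivalent = 11.75 × 24/18 ≈ 15.67 kt.
16 kt < 30 kt ⇒ not rapid intensification.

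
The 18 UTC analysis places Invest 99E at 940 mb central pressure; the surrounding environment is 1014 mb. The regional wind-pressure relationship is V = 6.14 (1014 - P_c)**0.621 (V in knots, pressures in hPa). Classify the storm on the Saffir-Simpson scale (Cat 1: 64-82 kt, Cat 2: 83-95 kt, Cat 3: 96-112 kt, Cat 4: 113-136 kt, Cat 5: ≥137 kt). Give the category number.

2

ΔP = 1014 − 940 = 74 mb.
V ≈ 6.14 × 74^0.621 = 6.14 × 14.48 ≈ 89 kt.
89 kt falls in the Category 2 band.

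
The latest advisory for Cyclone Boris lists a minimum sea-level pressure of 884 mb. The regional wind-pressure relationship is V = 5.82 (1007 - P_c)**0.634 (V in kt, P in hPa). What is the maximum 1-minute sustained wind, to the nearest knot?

ΔP = 1007 − 884 = 123 mb.
123^0.634 ≈ 21.135.
V ≈ 5.82 × 21.135 ≈ 123.0 kt.

123 kt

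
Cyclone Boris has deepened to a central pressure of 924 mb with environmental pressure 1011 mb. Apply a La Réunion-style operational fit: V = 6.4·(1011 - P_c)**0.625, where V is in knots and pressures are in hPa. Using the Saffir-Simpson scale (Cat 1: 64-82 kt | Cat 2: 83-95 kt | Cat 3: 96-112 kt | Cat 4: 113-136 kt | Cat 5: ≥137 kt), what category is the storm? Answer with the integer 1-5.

3

ΔP = 1011 − 924 = 87 mb.
V ≈ 6.4 × 87^0.625 = 6.4 × 16.30 ≈ 104 kt.
104 kt falls in the Category 3 band.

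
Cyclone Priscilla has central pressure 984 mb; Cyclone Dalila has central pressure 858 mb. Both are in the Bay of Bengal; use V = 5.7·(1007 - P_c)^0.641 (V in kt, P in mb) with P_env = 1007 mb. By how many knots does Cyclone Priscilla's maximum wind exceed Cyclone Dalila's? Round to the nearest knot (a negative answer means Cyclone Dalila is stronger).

-98 kt

Cyclone Priscilla: ΔP = 23; V ≈ 5.7 × 23^0.641 ≈ 42.53 kt.
Cyclone Dalila: ΔP = 149; V ≈ 5.7 × 149^0.641 ≈ 140.89 kt.
Difference ≈ 42.53 − 140.89 = -98.36 → -98 kt.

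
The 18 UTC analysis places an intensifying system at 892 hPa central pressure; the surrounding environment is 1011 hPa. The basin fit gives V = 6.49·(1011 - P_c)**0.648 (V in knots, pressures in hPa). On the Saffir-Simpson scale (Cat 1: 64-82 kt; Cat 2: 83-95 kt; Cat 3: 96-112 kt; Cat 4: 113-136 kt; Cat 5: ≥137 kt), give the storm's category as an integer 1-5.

5

ΔP = 1011 − 892 = 119 hPa.
V ≈ 6.49 × 119^0.648 = 6.49 × 22.13 ≈ 144 kt.
144 kt falls in the Category 5 band.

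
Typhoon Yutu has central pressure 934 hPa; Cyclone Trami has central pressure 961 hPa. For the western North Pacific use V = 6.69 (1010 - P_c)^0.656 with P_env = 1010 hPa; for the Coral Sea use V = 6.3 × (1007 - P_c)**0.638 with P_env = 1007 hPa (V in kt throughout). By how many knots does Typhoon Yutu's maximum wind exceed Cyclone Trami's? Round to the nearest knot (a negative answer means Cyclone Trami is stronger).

Typhoon Yutu: ΔP = 76; V ≈ 6.69 × 76^0.656 ≈ 114.61 kt.
Cyclone Trami: ΔP = 46; V ≈ 6.3 × 46^0.638 ≈ 72.47 kt.
Difference ≈ 114.61 − 72.47 = 42.14 → 42 kt.

42 kt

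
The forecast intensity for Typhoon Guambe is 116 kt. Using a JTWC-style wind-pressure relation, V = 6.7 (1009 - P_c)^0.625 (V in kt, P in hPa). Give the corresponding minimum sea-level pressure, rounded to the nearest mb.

913 mb

ΔP = (V / 6.7)^(1/0.625) = (116/6.7)^1.600.
116/6.7 = 17.313; 17.313^1.600 ≈ 95.81 mb.
P_c = 1009 − 95.81 = 913.19 ≈ 913 mb.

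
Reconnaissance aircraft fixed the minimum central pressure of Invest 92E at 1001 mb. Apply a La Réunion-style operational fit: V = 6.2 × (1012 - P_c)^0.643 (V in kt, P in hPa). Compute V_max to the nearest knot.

ΔP = 1012 − 1001 = 11 mb.
11^0.643 ≈ 4.673.
V ≈ 6.2 × 4.673 ≈ 29.0 kt.

29 kt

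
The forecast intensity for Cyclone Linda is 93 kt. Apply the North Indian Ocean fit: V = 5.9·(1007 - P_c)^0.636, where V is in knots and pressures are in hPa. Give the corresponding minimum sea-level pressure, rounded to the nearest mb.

ΔP = (V / 5.9)^(1/0.636) = (93/5.9)^1.572.
93/5.9 = 15.763; 15.763^1.572 ≈ 76.40 mb.
P_c = 1007 − 76.40 = 930.60 ≈ 931 mb.

931 mb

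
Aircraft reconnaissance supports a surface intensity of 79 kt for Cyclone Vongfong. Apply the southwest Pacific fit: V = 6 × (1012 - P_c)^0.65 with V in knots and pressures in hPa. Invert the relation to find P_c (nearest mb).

ΔP = (V / 6)^(1/0.65) = (79/6)^1.538.
79/6 = 13.167; 13.167^1.538 ≈ 52.76 mb.
P_c = 1012 − 52.76 = 959.24 ≈ 959 mb.

959 mb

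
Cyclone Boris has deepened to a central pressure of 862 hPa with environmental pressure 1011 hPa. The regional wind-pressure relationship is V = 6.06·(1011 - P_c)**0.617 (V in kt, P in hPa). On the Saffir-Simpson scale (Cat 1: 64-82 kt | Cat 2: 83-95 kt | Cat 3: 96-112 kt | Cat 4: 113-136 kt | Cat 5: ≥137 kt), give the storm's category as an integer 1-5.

ΔP = 1011 − 862 = 149 hPa.
V ≈ 6.06 × 149^0.617 = 6.06 × 21.92 ≈ 133 kt.
133 kt falls in the Category 4 band.

4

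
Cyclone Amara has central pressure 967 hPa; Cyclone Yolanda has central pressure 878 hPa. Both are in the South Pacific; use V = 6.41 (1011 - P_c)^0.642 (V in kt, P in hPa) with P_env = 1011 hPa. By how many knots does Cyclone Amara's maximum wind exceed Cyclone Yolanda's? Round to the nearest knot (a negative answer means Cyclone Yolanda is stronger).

-75 kt

Cyclone Amara: ΔP = 44; V ≈ 6.41 × 44^0.642 ≈ 72.77 kt.
Cyclone Yolanda: ΔP = 133; V ≈ 6.41 × 133^0.642 ≈ 148.04 kt.
Difference ≈ 72.77 − 148.04 = -75.27 → -75 kt.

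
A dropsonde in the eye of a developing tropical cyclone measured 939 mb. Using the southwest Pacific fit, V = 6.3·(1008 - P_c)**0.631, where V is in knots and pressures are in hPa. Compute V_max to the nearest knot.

ΔP = 1008 − 939 = 69 mb.
69^0.631 ≈ 14.465.
V ≈ 6.3 × 14.465 ≈ 91.1 kt.

91 kt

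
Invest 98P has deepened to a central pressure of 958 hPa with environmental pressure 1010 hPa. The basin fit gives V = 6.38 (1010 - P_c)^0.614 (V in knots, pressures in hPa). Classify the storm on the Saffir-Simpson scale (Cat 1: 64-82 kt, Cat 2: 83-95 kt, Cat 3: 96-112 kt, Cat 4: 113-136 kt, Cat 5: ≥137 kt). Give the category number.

ΔP = 1010 − 958 = 52 hPa.
V ≈ 6.38 × 52^0.614 = 6.38 × 11.31 ≈ 72 kt.
72 kt falls in the Category 1 band.

1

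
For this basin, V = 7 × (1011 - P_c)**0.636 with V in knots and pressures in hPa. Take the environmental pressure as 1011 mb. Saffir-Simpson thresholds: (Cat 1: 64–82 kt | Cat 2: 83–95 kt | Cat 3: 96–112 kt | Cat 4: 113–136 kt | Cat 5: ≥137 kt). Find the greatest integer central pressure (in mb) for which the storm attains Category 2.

Category 2 begins at V = 83 kt.
Required ΔP = (83/7)^(1/0.636) = 11.857^1.572 ≈ 48.83 mb.
P_c ≤ 1011 − 48.83 = 962.17, so the highest integer P_c is 962 mb.

962 mb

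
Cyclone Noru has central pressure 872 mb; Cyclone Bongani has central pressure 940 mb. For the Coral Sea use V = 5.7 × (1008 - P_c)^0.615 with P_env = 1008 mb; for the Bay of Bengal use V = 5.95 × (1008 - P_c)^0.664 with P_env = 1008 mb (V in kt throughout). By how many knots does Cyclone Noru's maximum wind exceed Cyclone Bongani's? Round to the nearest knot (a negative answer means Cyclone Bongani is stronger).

19 kt

Cyclone Noru: ΔP = 136; V ≈ 5.7 × 136^0.615 ≈ 116.95 kt.
Cyclone Bongani: ΔP = 68; V ≈ 5.95 × 68^0.664 ≈ 98.02 kt.
Difference ≈ 116.95 − 98.02 = 18.93 → 19 kt.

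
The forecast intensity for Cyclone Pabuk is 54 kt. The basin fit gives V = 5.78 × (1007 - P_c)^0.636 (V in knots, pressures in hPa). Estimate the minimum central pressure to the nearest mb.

973 mb

ΔP = (V / 5.78)^(1/0.636) = (54/5.78)^1.572.
54/5.78 = 9.343; 9.343^1.572 ≈ 33.57 mb.
P_c = 1007 − 33.57 = 973.43 ≈ 973 mb.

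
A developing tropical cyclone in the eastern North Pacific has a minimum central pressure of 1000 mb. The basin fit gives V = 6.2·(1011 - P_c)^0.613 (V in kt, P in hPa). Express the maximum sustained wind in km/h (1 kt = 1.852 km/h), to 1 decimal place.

49.9 km/h

ΔP = 1011 − 1000 = 11 mb.
V ≈ 6.2 × 11^0.613 = 6.2 × 4.349 ≈ 26.963 kt.
26.963 × 1.852 ≈ 49.94 km/h → 49.9 km/h.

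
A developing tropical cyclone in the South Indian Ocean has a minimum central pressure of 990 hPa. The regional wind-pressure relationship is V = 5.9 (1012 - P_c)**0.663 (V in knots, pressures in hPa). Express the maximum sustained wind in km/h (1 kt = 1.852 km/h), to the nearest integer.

85 km/h

ΔP = 1012 − 990 = 22 hPa.
V ≈ 5.9 × 22^0.663 = 5.9 × 7.763 ≈ 45.801 kt.
45.801 × 1.852 ≈ 84.82 km/h → 85 km/h.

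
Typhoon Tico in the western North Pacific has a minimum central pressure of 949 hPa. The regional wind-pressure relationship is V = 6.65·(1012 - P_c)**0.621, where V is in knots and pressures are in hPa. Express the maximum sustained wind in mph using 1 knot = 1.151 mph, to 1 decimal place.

100.3 mph

ΔP = 1012 − 949 = 63 hPa.
V ≈ 6.65 × 63^0.621 = 6.65 × 13.104 ≈ 87.139 kt.
87.139 × 1.151 ≈ 100.30 mph → 100.3 mph.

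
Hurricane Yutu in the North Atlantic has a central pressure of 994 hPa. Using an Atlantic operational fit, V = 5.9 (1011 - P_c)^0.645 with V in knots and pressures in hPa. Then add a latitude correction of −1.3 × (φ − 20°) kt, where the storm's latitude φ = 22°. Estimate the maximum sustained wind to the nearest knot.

34 kt

ΔP = 1011 − 994 = 17 hPa.
17^0.645 ≈ 6.218.
V ≈ 5.9 × 6.218 ≈ 36.7 kt.
Latitude correction: −1.3 × (22 − 20) = -2.6 kt.
Corrected V ≈ 34.1 kt → 34 kt.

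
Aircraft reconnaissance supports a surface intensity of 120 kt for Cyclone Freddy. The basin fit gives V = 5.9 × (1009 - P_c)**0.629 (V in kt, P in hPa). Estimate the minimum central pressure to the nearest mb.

889 mb

ΔP = (V / 5.9)^(1/0.629) = (120/5.9)^1.590.
120/5.9 = 20.339; 20.339^1.590 ≈ 120.23 mb.
P_c = 1009 − 120.23 = 888.77 ≈ 889 mb.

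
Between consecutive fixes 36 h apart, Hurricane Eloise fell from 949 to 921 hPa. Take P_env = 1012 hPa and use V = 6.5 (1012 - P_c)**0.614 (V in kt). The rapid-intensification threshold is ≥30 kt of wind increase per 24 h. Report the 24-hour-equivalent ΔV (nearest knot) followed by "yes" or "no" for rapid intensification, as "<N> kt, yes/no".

14 kt, no

V₁: ΔP = 63, V ≈ 6.5 × 63^0.614 ≈ 82.74 kt.
V₂: ΔP = 91, V ≈ 6.5 × 91^0.614 ≈ 103.70 kt.
ΔV over 36 h = 20.96 kt → 24 h equivalent = 20.96 × 24/36 ≈ 13.97 kt.
14 kt < 30 kt ⇒ not rapid intensification.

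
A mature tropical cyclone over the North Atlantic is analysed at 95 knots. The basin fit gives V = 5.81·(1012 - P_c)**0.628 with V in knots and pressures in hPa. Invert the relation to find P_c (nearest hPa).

926 hPa

ΔP = (V / 5.81)^(1/0.628) = (95/5.81)^1.592.
95/5.81 = 16.351; 16.351^1.592 ≈ 85.59 hPa.
P_c = 1012 − 85.59 = 926.41 ≈ 926 hPa.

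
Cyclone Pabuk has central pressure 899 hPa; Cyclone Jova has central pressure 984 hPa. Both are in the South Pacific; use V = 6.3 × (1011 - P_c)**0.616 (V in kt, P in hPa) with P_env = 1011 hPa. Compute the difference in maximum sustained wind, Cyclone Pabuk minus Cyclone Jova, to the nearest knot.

Cyclone Pabuk: ΔP = 112; V ≈ 6.3 × 112^0.616 ≈ 115.25 kt.
Cyclone Jova: ΔP = 27; V ≈ 6.3 × 27^0.616 ≈ 47.98 kt.
Difference ≈ 115.25 − 47.98 = 67.27 → 67 kt.

67 kt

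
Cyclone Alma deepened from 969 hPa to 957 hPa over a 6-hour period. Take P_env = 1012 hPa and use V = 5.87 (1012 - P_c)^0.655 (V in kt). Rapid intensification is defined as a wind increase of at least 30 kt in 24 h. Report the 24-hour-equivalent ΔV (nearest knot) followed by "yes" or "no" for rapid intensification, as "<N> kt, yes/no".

V₁: ΔP = 43, V ≈ 5.87 × 43^0.655 ≈ 68.95 kt.
V₂: ΔP = 55, V ≈ 5.87 × 55^0.655 ≈ 81.02 kt.
ΔV over 6 h = 12.07 kt → 24 h equivalent = 12.07 × 24/6 ≈ 48.28 kt.
48 kt ≥ 30 kt ⇒ rapid intensification.

48 kt, yes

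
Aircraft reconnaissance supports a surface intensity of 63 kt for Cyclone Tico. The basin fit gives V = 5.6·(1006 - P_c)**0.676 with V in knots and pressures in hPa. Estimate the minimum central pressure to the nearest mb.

ΔP = (V / 5.6)^(1/0.676) = (63/5.6)^1.479.
63/5.6 = 11.250; 11.250^1.479 ≈ 35.89 mb.
P_c = 1006 − 35.89 = 970.11 ≈ 970 mb.

970 mb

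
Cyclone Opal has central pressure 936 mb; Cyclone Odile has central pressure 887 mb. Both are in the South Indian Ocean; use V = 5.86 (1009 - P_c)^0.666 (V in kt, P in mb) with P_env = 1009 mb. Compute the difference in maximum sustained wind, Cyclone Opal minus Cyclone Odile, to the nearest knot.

-42 kt

Cyclone Opal: ΔP = 73; V ≈ 5.86 × 73^0.666 ≈ 102.06 kt.
Cyclone Odile: ΔP = 122; V ≈ 5.86 × 122^0.666 ≈ 143.69 kt.
Difference ≈ 102.06 − 143.69 = -41.63 → -42 kt.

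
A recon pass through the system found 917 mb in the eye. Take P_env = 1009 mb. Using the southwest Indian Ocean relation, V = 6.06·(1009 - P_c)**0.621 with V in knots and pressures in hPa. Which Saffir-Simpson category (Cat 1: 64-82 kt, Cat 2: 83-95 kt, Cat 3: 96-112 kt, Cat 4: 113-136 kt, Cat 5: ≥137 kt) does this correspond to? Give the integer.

3

ΔP = 1009 − 917 = 92 mb.
V ≈ 6.06 × 92^0.621 = 6.06 × 16.58 ≈ 100 kt.
100 kt falls in the Category 3 band.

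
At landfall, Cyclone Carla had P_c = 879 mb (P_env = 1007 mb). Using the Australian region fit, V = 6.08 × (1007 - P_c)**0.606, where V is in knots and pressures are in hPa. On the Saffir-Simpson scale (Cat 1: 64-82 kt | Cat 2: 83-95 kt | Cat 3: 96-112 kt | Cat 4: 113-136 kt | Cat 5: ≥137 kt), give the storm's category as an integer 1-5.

4

ΔP = 1007 − 879 = 128 mb.
V ≈ 6.08 × 128^0.606 = 6.08 × 18.92 ≈ 115 kt.
115 kt falls in the Category 4 band.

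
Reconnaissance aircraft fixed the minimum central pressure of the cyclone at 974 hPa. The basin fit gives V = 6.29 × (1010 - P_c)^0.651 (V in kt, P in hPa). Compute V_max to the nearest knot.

65 kt

ΔP = 1010 − 974 = 36 hPa.
36^0.651 ≈ 10.307.
V ≈ 6.29 × 10.307 ≈ 64.8 kt.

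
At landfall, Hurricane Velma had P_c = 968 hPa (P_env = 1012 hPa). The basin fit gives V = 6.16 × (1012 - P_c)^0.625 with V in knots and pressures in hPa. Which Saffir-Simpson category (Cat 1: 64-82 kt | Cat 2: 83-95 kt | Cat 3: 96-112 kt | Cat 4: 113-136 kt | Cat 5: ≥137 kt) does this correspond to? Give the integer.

ΔP = 1012 − 968 = 44 hPa.
V ≈ 6.16 × 44^0.625 = 6.16 × 10.65 ≈ 66 kt.
66 kt falls in the Category 1 band.

1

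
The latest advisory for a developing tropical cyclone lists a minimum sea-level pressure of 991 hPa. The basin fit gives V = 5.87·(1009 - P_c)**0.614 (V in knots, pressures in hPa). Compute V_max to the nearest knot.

ΔP = 1009 − 991 = 18 hPa.
18^0.614 ≈ 5.898.
V ≈ 5.87 × 5.898 ≈ 34.6 kt.

35 kt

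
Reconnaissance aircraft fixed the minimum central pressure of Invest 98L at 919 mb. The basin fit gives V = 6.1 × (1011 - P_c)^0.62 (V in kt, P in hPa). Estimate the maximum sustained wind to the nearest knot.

ΔP = 1011 − 919 = 92 mb.
92^0.62 ≈ 16.502.
V ≈ 6.1 × 16.502 ≈ 100.7 kt.

101 kt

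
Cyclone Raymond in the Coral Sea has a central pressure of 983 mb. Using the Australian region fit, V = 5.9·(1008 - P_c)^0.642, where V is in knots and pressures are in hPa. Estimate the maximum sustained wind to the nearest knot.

ΔP = 1008 − 983 = 25 mb.
25^0.642 ≈ 7.897.
V ≈ 5.9 × 7.897 ≈ 46.6 kt.

47 kt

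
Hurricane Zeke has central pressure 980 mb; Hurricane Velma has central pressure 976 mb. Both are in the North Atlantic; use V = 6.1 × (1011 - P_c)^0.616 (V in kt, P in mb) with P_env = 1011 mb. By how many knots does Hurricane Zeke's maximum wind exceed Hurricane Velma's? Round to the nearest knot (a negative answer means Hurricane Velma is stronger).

Hurricane Zeke: ΔP = 31; V ≈ 6.1 × 31^0.616 ≈ 50.58 kt.
Hurricane Velma: ΔP = 35; V ≈ 6.1 × 35^0.616 ≈ 54.51 kt.
Difference ≈ 50.58 − 54.51 = -3.93 → -4 kt.

-4 kt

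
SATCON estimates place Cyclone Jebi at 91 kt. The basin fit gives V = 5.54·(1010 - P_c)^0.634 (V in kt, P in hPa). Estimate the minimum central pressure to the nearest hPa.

ΔP = (V / 5.54)^(1/0.634) = (91/5.54)^1.577.
91/5.54 = 16.426; 16.426^1.577 ≈ 82.65 hPa.
P_c = 1010 − 82.65 = 927.35 ≈ 927 hPa.

927 hPa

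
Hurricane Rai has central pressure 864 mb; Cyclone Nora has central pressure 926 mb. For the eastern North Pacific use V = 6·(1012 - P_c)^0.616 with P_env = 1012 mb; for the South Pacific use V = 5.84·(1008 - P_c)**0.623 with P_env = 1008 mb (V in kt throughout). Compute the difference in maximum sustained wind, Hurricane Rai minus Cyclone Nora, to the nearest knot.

39 kt

Hurricane Rai: ΔP = 148; V ≈ 6 × 148^0.616 ≈ 130.33 kt.
Cyclone Nora: ΔP = 82; V ≈ 5.84 × 82^0.623 ≈ 90.93 kt.
Difference ≈ 130.33 − 90.93 = 39.40 → 39 kt.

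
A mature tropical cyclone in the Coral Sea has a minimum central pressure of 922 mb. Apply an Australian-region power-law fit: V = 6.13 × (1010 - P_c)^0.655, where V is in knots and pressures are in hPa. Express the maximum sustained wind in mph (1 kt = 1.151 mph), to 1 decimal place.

ΔP = 1010 − 922 = 88 mb.
V ≈ 6.13 × 88^0.655 = 6.13 × 18.777 ≈ 115.106 kt.
115.106 × 1.151 ≈ 132.49 mph → 132.5 mph.

132.5 mph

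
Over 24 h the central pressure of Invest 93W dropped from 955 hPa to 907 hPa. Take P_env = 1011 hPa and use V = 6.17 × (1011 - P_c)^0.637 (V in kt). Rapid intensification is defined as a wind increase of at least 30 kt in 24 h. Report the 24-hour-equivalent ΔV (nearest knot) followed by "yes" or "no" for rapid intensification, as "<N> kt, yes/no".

V₁: ΔP = 56, V ≈ 6.17 × 56^0.637 ≈ 80.15 kt.
V₂: ΔP = 104, V ≈ 6.17 × 104^0.637 ≈ 118.89 kt.
ΔV over 24 h = 38.74 kt → 24 h equivalent = 38.74 × 24/24 ≈ 38.74 kt.
39 kt ≥ 30 kt ⇒ rapid intensification.

39 kt, yes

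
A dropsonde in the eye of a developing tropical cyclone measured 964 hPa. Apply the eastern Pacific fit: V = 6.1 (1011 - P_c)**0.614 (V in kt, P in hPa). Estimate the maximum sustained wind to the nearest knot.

ΔP = 1011 − 964 = 47 hPa.
47^0.614 ≈ 10.633.
V ≈ 6.1 × 10.633 ≈ 64.9 kt.

65 kt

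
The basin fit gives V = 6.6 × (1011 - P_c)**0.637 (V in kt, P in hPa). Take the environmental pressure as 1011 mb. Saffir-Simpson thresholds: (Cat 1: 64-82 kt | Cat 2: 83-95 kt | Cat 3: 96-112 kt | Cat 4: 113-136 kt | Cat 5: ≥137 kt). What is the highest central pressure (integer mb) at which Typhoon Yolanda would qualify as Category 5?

Category 5 begins at V = 137 kt.
Required ΔP = (137/6.6)^(1/0.637) = 20.758^1.570 ≈ 116.89 mb.
P_c ≤ 1011 − 116.89 = 894.11, so the highest integer P_c is 894 mb.

894 mb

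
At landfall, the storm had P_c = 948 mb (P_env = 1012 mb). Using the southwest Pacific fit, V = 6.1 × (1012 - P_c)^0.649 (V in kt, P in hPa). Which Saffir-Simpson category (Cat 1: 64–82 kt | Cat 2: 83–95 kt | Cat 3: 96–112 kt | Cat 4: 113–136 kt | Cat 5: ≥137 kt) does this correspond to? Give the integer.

ΔP = 1012 − 948 = 64 mb.
V ≈ 6.1 × 64^0.649 = 6.1 × 14.87 ≈ 91 kt.
91 kt falls in the Category 2 band.

2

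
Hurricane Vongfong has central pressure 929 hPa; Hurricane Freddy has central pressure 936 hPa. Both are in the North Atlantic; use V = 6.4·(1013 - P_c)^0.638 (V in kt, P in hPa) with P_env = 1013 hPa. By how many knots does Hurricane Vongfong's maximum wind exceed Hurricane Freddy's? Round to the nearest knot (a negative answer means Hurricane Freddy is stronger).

6 kt

Hurricane Vongfong: ΔP = 84; V ≈ 6.4 × 84^0.638 ≈ 108.11 kt.
Hurricane Freddy: ΔP = 77; V ≈ 6.4 × 77^0.638 ≈ 102.27 kt.
Difference ≈ 108.11 − 102.27 = 5.84 → 6 kt.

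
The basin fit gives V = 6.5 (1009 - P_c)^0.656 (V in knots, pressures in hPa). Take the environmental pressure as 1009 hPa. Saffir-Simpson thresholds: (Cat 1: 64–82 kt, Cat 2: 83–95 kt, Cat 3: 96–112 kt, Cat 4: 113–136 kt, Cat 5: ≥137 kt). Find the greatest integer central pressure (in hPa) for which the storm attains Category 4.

931 hPa

Category 4 begins at V = 113 kt.
Required ΔP = (113/6.5)^(1/0.656) = 17.385^1.524 ≈ 77.71 hPa.
P_c ≤ 1009 − 77.71 = 931.29, so the highest integer P_c is 931 hPa.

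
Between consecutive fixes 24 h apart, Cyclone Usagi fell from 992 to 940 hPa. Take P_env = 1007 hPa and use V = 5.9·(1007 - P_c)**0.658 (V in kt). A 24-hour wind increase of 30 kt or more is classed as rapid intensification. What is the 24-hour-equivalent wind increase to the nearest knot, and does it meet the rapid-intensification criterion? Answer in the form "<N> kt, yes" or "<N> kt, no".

59 kt, yes

V₁: ΔP = 15, V ≈ 5.9 × 15^0.658 ≈ 35.05 kt.
V₂: ΔP = 67, V ≈ 5.9 × 67^0.658 ≈ 93.84 kt.
ΔV over 24 h = 58.79 kt → 24 h equivalent = 58.79 × 24/24 ≈ 58.79 kt.
59 kt ≥ 30 kt ⇒ rapid intensification.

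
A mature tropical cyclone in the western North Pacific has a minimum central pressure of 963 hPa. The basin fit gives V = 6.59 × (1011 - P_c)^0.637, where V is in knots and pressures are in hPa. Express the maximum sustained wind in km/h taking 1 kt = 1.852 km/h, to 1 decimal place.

ΔP = 1011 − 963 = 48 hPa.
V ≈ 6.59 × 48^0.637 = 6.59 × 11.775 ≈ 77.595 kt.
77.595 × 1.852 ≈ 143.71 km/h → 143.7 km/h.

143.7 km/h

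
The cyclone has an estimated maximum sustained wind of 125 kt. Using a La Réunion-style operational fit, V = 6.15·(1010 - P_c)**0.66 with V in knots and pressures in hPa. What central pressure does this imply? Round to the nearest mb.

ΔP = (V / 6.15)^(1/0.66) = (125/6.15)^1.515.
125/6.15 = 20.325; 20.325^1.515 ≈ 95.91 mb.
P_c = 1010 − 95.91 = 914.09 ≈ 914 mb.

914 mb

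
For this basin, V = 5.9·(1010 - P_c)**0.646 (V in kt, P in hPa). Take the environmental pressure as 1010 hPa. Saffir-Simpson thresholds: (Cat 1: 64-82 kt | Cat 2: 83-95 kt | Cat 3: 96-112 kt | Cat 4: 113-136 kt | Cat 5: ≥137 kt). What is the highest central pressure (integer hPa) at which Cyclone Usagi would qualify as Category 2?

Category 2 begins at V = 83 kt.
Required ΔP = (83/5.9)^(1/0.646) = 14.068^1.548 ≈ 59.90 hPa.
P_c ≤ 1010 − 59.90 = 950.10, so the highest integer P_c is 950 hPa.

950 hPa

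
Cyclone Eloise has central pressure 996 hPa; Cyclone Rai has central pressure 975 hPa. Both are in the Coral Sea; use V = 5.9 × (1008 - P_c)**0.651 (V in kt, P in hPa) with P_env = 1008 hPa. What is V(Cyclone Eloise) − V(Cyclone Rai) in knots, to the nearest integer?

-28 kt

Cyclone Eloise: ΔP = 12; V ≈ 5.9 × 12^0.651 ≈ 29.74 kt.
Cyclone Rai: ΔP = 33; V ≈ 5.9 × 33^0.651 ≈ 57.47 kt.
Difference ≈ 29.74 − 57.47 = -27.73 → -28 kt.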